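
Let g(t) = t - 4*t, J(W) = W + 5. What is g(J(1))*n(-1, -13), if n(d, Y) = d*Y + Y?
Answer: 0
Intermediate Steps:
J(W) = 5 + W
g(t) = -3*t
n(d, Y) = Y + Y*d (n(d, Y) = Y*d + Y = Y + Y*d)
g(J(1))*n(-1, -13) = (-3*(5 + 1))*(-13*(1 - 1)) = (-3*6)*(-13*0) = -18*0 = 0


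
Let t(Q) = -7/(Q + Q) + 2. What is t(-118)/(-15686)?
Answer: -479/3701896 ≈ -0.00012939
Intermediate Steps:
t(Q) = 2 - 7/(2*Q) (t(Q) = -7*1/(2*Q) + 2 = -7/(2*Q) + 2 = 2 - 7/(2*Q))
t(-118)/(-15686) = (2 - 7/2/(-118))/(-15686) = (2 - 7/2*(-1/118))*(-1/15686) = (2 + 7/236)*(-1/15686) = (479/236)*(-1/15686) = -479/3701896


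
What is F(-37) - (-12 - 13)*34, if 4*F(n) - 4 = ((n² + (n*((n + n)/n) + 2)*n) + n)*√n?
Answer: 851 + 999*I*√37 ≈ 851.0 + 6076.7*I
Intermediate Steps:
F(n) = 1 + √n*(n + n² + n*(2 + 2*n))/4 (F(n) = 1 + (((n² + (n*((n + n)/n) + 2)*n) + n)*√n)/4 = 1 + (((n² + (n*((2*n)/n) + 2)*n) + n)*√n)/4 = 1 + (((n² + (n*2 + 2)*n) + n)*√n)/4 = 1 + (((n² + (2*n + 2)*n) + n)*√n)/4 = 1 + (((n² + (2 + 2*n)*n) + n)*√n)/4 = 1 + (((n² + n*(2 + 2*n)) + n)*√n)/4 = 1 + ((n + n² + n*(2 + 2*n))*√n)/4 = 1 + (√n*(n + n² + n*(2 + 2*n)))/4 = 1 + √n*(n + n² + n*(2 + 2*n))/4)
F(-37) - (-12 - 13)*34 = (1 + 3*(-37)^(3/2)/4 + 3*(-37)^(5/2)/4) - (-12 - 13)*34 = (1 + 3*(-37*I*√37)/4 + 3*(1369*I*√37)/4) - (-25)*34 = (1 - 111*I*√37/4 + 4107*I*√37/4) - 1*(-850) = (1 + 999*I*√37) + 850 = 851 + 999*I*√37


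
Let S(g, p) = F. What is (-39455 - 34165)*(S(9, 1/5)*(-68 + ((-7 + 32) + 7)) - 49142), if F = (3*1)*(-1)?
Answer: 3609883080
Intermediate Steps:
F = -3 (F = 3*(-1) = -3)
S(g, p) = -3
(-39455 - 34165)*(S(9, 1/5)*(-68 + ((-7 + 32) + 7)) - 49142) = (-39455 - 34165)*(-3*(-68 + ((-7 + 32) + 7)) - 49142) = -73620*(-3*(-68 + (25 + 7)) - 49142) = -73620*(-3*(-68 + 32) - 49142) = -73620*(-3*(-36) - 49142) = -73620*(108 - 49142) = -73620*(-49034) = 3609883080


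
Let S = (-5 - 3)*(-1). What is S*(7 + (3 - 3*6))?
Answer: -64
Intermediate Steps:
S = 8 (S = -8*(-1) = 8)
S*(7 + (3 - 3*6)) = 8*(7 + (3 - 3*6)) = 8*(7 + (3 - 18)) = 8*(7 - 15) = 8*(-8) = -64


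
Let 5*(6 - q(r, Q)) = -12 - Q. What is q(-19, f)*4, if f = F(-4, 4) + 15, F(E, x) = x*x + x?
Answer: 308/5 ≈ 61.600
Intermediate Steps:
F(E, x) = x + x**2 (F(E, x) = x**2 + x = x + x**2)
f = 35 (f = 4*(1 + 4) + 15 = 4*5 + 15 = 20 + 15 = 35)
q(r, Q) = 42/5 + Q/5 (q(r, Q) = 6 - (-12 - Q)/5 = 6 + (12/5 + Q/5) = 42/5 + Q/5)
q(-19, f)*4 = (42/5 + (1/5)*35)*4 = (42/5 + 7)*4 = (77/5)*4 = 308/5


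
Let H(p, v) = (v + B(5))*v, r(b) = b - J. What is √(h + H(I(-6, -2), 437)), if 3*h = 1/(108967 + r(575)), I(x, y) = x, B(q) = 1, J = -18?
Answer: √574380388859530/54780 ≈ 437.50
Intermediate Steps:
r(b) = 18 + b (r(b) = b - 1*(-18) = b + 18 = 18 + b)
H(p, v) = v*(1 + v) (H(p, v) = (v + 1)*v = (1 + v)*v = v*(1 + v))
h = 1/328680 (h = 1/(3*(108967 + (18 + 575))) = 1/(3*(108967 + 593)) = (⅓)/109560 = (⅓)*(1/109560) = 1/328680 ≈ 3.0425e-6)
√(h + H(I(-6, -2), 437)) = √(1/328680 + 437*(1 + 437)) = √(1/328680 + 437*438) = √(1/328680 + 191406) = √(62911324081/328680) = √574380388859530/54780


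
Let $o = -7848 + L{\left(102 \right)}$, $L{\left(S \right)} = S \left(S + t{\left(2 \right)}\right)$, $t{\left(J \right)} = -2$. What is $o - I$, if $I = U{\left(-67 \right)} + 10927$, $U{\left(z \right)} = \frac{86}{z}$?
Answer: $- \frac{574439}{67} \approx -8573.7$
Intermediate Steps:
$I = \frac{732023}{67}$ ($I = \frac{86}{-67} + 10927 = 86 \left(- \frac{1}{67}\right) + 10927 = - \frac{86}{67} + 10927 = \frac{732023}{67} \approx 10926.0$)
$L{\left(S \right)} = S \left(-2 + S\right)$ ($L{\left(S \right)} = S \left(S - 2\right) = S \left(-2 + S\right)$)
$o = 2352$ ($o = -7848 + 102 \left(-2 + 102\right) = -7848 + 102 \cdot 100 = -7848 + 10200 = 2352$)
$o - I = 2352 - \frac{732023}{67} = - \frac{574439}{67}$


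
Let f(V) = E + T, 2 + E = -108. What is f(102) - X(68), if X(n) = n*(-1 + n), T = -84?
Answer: -4750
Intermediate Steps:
E = -110 (E = -2 - 108 = -110)
f(V) = -194 (f(V) = -110 - 84 = -194)
f(102) - X(68) = -194 - 68*(-1 + 68) = -194 - 68*67 = -194 - 1*4556 = -194 - 4556 = -4750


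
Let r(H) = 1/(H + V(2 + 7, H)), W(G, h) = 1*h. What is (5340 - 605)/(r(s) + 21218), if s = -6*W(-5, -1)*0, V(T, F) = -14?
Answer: 66290/297051 ≈ 0.22316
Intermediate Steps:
W(G, h) = h
s = 0 (s = -6*(-1)*0 = 6*0 = 0)
r(H) = 1/(-14 + H) (r(H) = 1/(H - 14) = 1/(-14 + H))
(5340 - 605)/(r(s) + 21218) = (5340 - 605)/(1/(-14 + 0) + 21218) = 4735/(1/(-14) + 21218) = 4735/(-1/14 + 21218) = 4735/(297051/14) = 4735*(14/297051) = 66290/297051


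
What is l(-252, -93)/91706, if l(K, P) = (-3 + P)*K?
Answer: 12096/45853 ≈ 0.26380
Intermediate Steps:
l(K, P) = K*(-3 + P)
l(-252, -93)/91706 = -252*(-3 - 93)/91706 = -252*(-96)*(1/91706) = 24192*(1/91706) = 12096/45853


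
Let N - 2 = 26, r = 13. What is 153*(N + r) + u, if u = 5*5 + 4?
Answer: 6302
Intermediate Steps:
N = 28 (N = 2 + 26 = 28)
u = 29 (u = 25 + 4 = 29)
153*(N + r) + u = 153*(28 + 13) + 29 = 153*41 + 29 = 6273 + 29 = 6302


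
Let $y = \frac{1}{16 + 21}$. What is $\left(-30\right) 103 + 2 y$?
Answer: $- \frac{114328}{37} \approx -3089.9$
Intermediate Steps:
$y = \frac{1}{37} \approx 0.027027$
$\left(-30\right) 103 + 2 y = \left(-30\right) 103 + 2 \cdot \frac{1}{37} = -3090 + \frac{2}{37} = - \frac{114328}{37}$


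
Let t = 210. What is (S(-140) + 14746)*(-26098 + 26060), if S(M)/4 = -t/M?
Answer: -560576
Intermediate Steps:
S(M) = -840/M (S(M) = 4*(-210/M) = -840/M)
(S(-140) + 14746)*(-26098 + 26060) = (-840/(-140) + 14746)*(-26098 + 26060) = (-840*(-1/140) + 14746)*(-38) = (6 + 14746)*(-38) = 14752*(-38) = -560576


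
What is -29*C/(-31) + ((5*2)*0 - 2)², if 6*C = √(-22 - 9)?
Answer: 4 + 29*I*√31/186 ≈ 4.0 + 0.86809*I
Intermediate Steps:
C = I*√31/6 (C = √(-22 - 9)/6 = √(-31)/6 = (I*√31)/6 = I*√31/6 ≈ 0.92796*I)
-29*C/(-31) + ((5*2)*0 - 2)² = -29*I*√31/6/(-31) + ((5*2)*0 - 2)² = -29*I*√31/6*(-1)/31 + (10*0 - 2)² = -(-29)*I*√31/186 + (0 - 2)² = 29*I*√31/186 + (-2)² = 29*I*√31/186 + 4 = 4 + 29*I*√31/186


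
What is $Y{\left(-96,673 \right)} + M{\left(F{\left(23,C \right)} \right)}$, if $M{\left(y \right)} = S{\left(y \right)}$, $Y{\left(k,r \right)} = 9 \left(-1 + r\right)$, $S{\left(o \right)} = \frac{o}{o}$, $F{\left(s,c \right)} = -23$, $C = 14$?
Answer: $6049$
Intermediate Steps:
$S{\left(o \right)} = 1$
$Y{\left(k,r \right)} = -9 + 9 r$
$M{\left(y \right)} = 1$
$Y{\left(-96,673 \right)} + M{\left(F{\left(23,C \right)} \right)} = \left(-9 + 9 \cdot 673\right) + 1 = \left(-9 + 6057\right) + 1 = 6048 + 1 = 6049$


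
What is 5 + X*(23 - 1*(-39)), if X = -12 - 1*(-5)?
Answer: -429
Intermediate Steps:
X = -7 (X = -12 + 5 = -7)
5 + X*(23 - 1*(-39)) = 5 - 7*(23 - 1*(-39)) = 5 - 7*(23 + 39) = 5 - 7*62 = 5 - 434 = -429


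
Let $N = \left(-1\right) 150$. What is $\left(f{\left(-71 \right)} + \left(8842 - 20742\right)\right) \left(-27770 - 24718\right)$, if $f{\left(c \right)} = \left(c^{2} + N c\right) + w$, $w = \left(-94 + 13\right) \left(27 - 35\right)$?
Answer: $-232994232$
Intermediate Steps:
$N = -150$
$w = 648$ ($w = \left(-81\right) \left(-8\right) = 648$)
$f{\left(c \right)} = 648 + c^{2} - 150 c$ ($f{\left(c \right)} = \left(c^{2} - 150 c\right) + 648 = 648 + c^{2} - 150 c$)
$\left(f{\left(-71 \right)} + \left(8842 - 20742\right)\right) \left(-27770 - 24718\right) = \left(\left(648 + \left(-71\right)^{2} - -10650\right) + \left(8842 - 20742\right)\right) \left(-27770 - 24718\right) = \left(\left(648 + 5041 + 10650\right) + \left(8842 - 20742\right)\right) \left(-52488\right) = \left(16339 - 11900\right) \left(-52488\right) = 4439 \left(-52488\right) = -232994232$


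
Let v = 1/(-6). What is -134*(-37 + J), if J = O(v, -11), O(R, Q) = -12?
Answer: 6566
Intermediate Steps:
v = -⅙ ≈ -0.16667
J = -12
-134*(-37 + J) = -134*(-37 - 12) = -134*(-49) = 6566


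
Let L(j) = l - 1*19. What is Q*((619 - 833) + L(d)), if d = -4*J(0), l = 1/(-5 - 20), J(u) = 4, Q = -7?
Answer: 40782/25 ≈ 1631.3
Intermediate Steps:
l = -1/25 (l = 1/(-25) = -1/25 ≈ -0.040000)
d = -16 (d = -4*4 = -16)
L(j) = -476/25 (L(j) = -1/25 - 1*19 = -1/25 - 19 = -476/25)
Q*((619 - 833) + L(d)) = -7*((619 - 833) - 476/25) = -7*(-214 - 476/25) = -7*(-5826/25) = 40782/25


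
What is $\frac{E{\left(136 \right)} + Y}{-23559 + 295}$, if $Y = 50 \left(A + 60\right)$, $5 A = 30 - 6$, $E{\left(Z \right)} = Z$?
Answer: $- \frac{211}{1454} \approx -0.14512$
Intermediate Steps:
$A = \frac{24}{5}$ ($A = \frac{30 - 6}{5} = \frac{1}{5} \cdot 24 = \frac{24}{5} \approx 4.8$)
$Y = 3240$ ($Y = 50 \left(\frac{24}{5} + 60\right) = 50 \cdot \frac{324}{5} = 3240$)
$\frac{E{\left(136 \right)} + Y}{-23559 + 295} = \frac{136 + 3240}{-23559 + 295} = \frac{3376}{-23264} = 3376 \left(- \frac{1}{23264}\right) = - \frac{211}{1454}$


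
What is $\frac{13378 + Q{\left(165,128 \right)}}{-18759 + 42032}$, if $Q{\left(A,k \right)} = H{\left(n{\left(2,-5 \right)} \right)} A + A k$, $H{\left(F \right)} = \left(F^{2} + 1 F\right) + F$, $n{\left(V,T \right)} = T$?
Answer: $\frac{36973}{23273} \approx 1.5887$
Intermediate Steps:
$H{\left(F \right)} = F^{2} + 2 F$ ($H{\left(F \right)} = \left(F^{2} + F\right) + F = \left(F + F^{2}\right) + F = F^{2} + 2 F$)
$Q{\left(A,k \right)} = 15 A + A k$ ($Q{\left(A,k \right)} = - 5 \left(2 - 5\right) A + A k = \left(-5\right) \left(-3\right) A + A k = 15 A + A k$)
$\frac{13378 + Q{\left(165,128 \right)}}{-18759 + 42032} = \frac{13378 + 165 \left(15 + 128\right)}{-18759 + 42032} = \frac{13378 + 165 \cdot 143}{23273} = \left(13378 + 23595\right) \frac{1}{23273} = 36973 \cdot \frac{1}{23273} = \frac{36973}{23273}$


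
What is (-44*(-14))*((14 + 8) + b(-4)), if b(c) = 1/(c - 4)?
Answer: 13475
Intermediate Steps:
b(c) = 1/(-4 + c)
(-44*(-14))*((14 + 8) + b(-4)) = (-44*(-14))*((14 + 8) + 1/(-4 - 4)) = 616*(22 + 1/(-8)) = 616*(22 - 1/8) = 616*(175/8) = 13475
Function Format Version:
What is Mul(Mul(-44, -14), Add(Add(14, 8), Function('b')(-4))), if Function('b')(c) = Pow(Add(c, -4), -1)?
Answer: 13475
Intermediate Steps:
Function('b')(c) = Pow(Add(-4, c), -1)
Mul(Mul(-44, -14), Add(Add(14, 8), Function('b')(-4))) = Mul(Mul(-44, -14), Add(Add(14, 8), Pow(Add(-4, -4), -1))) = Mul(616, Add(22, Pow(-8, -1))) = Mul(616, Add(22, Rational(-1, 8))) = Mul(616, Rational(175, 8)) = 13475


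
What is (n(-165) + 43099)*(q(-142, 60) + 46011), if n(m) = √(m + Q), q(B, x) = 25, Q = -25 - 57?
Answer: 1984105564 + 46036*I*√247 ≈ 1.9841e+9 + 7.2351e+5*I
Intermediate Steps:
Q = -82
n(m) = √(-82 + m) (n(m) = √(m - 82) = √(-82 + m))
(n(-165) + 43099)*(q(-142, 60) + 46011) = (√(-82 - 165) + 43099)*(25 + 46011) = (√(-247) + 43099)*46036 = (I*√247 + 43099)*46036 = (43099 + I*√247)*46036 = 1984105564 + 46036*I*√247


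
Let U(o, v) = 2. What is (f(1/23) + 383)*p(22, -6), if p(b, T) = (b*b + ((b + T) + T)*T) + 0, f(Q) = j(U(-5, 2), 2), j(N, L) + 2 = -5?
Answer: 159424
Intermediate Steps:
j(N, L) = -7 (j(N, L) = -2 - 5 = -7)
f(Q) = -7
p(b, T) = b**2 + T*(b + 2*T) (p(b, T) = (b**2 + ((T + b) + T)*T) + 0 = (b**2 + (b + 2*T)*T) + 0 = (b**2 + T*(b + 2*T)) + 0 = b**2 + T*(b + 2*T))
(f(1/23) + 383)*p(22, -6) = (-7 + 383)*(22**2 + 2*(-6)**2 - 6*22) = 376*(484 + 2*36 - 132) = 376*(484 + 72 - 132) = 376*424 = 159424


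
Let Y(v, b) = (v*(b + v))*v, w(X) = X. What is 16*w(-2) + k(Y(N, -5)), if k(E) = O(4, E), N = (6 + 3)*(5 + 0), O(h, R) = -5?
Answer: -37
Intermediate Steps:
N = 45 (N = 9*5 = 45)
Y(v, b) = v**2*(b + v)
k(E) = -5
16*w(-2) + k(Y(N, -5)) = 16*(-2) - 5 = -32 - 5 = -37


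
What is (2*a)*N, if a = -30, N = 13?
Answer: -780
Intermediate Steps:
(2*a)*N = (2*(-30))*13 = -60*13 = -780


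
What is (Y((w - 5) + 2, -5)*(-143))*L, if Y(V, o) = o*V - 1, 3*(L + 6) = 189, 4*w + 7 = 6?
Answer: -497211/4 ≈ -1.2430e+5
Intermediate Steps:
w = -¼ (w = -7/4 + (¼)*6 = -7/4 + 3/2 = -¼ ≈ -0.25000)
L = 57 (L = -6 + (⅓)*189 = -6 + 63 = 57)
Y(V, o) = -1 + V*o (Y(V, o) = V*o - 1 = -1 + V*o)
(Y((w - 5) + 2, -5)*(-143))*L = ((-1 + ((-¼ - 5) + 2)*(-5))*(-143))*57 = ((-1 + (-21/4 + 2)*(-5))*(-143))*57 = ((-1 - 13/4*(-5))*(-143))*57 = ((-1 + 65/4)*(-143))*57 = ((61/4)*(-143))*57 = -8723/4*57 = -497211/4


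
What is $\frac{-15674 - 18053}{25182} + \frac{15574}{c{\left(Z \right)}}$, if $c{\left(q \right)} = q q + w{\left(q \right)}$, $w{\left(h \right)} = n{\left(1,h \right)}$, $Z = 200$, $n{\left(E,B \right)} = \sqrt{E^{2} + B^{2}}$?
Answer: $- \frac{38274472166273}{40290192694818} - \frac{15574 \sqrt{40001}}{1599959999} \approx -0.95192$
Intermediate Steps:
$n{\left(E,B \right)} = \sqrt{B^{2} + E^{2}}$
$w{\left(h \right)} = \sqrt{1 + h^{2}}$ ($w{\left(h \right)} = \sqrt{h^{2} + 1^{2}} = \sqrt{h^{2} + 1} = \sqrt{1 + h^{2}}$)
$c{\left(q \right)} = q^{2} + \sqrt{1 + q^{2}}$ ($c{\left(q \right)} = q q + \sqrt{1 + q^{2}} = q^{2} + \sqrt{1 + q^{2}}$)
$\frac{-15674 - 18053}{25182} + \frac{15574}{c{\left(Z \right)}} = \frac{-15674 - 18053}{25182} + \frac{15574}{200^{2} + \sqrt{1 + 200^{2}}} = \left(-15674 - 18053\right) \frac{1}{25182} + \frac{15574}{40000 + \sqrt{1 + 40000}} = \left(-33727\right) \frac{1}{25182} + \frac{15574}{40000 + \sqrt{40001}} = - \frac{33727}{25182} + \frac{15574}{40000 + \sqrt{40001}}$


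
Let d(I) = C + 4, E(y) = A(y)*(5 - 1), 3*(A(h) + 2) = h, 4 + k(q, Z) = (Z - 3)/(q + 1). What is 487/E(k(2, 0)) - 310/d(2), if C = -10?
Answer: 2437/132 ≈ 18.462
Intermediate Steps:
k(q, Z) = -4 + (-3 + Z)/(1 + q) (k(q, Z) = -4 + (Z - 3)/(q + 1) = -4 + (-3 + Z)/(1 + q))
A(h) = -2 + h/3
E(y) = -8 + 4*y/3 (E(y) = (-2 + y/3)*(5 - 1) = (-2 + y/3)*4 = -8 + 4*y/3)
d(I) = -6 (d(I) = -10 + 4 = -6)
487/E(k(2, 0)) - 310/d(2) = 487/(-8 + 4*((-7 + 0 - 4*2)/(1 + 2))/3) - 310/(-6) = 487/(-8 + 4*((-7 + 0 - 8)/3)/3) - 310*(-1/6) = 487/(-8 + 4*((1/3)*(-15))/3) + 155/3 = 487/(-8 + (4/3)*(-5)) + 155/3 = 487/(-8 - 20/3) + 155/3 = 487/(-44/3) + 155/3 = 487*(-3/44) + 155/3 = -1461/44 + 155/3 = 2437/132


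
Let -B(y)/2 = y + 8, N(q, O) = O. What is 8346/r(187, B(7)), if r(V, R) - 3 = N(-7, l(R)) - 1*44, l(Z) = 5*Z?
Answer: -8346/191 ≈ -43.696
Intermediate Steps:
B(y) = -16 - 2*y (B(y) = -2*(y + 8) = -2*(8 + y) = -16 - 2*y)
r(V, R) = -41 + 5*R (r(V, R) = 3 + (5*R - 1*44) = 3 + (5*R - 44) = 3 + (-44 + 5*R) = -41 + 5*R)
8346/r(187, B(7)) = 8346/(-41 + 5*(-16 - 2*7)) = 8346/(-41 + 5*(-16 - 14)) = 8346/(-41 + 5*(-30)) = 8346/(-41 - 150) = 8346/(-191) = 8346*(-1/191) = -8346/191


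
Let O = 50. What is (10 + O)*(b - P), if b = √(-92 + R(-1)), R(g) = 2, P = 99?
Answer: -5940 + 180*I*√10 ≈ -5940.0 + 569.21*I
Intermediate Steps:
b = 3*I*√10 (b = √(-92 + 2) = √(-90) = 3*I*√10 ≈ 9.4868*I)
(10 + O)*(b - P) = (10 + 50)*(3*I*√10 - 1*99) = 60*(3*I*√10 - 99) = 60*(-99 + 3*I*√10) = -5940 + 180*I*√10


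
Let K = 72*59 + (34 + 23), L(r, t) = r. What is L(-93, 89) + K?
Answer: 4212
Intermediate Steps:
K = 4305 (K = 4248 + 57 = 4305)
L(-93, 89) + K = -93 + 4305 = 4212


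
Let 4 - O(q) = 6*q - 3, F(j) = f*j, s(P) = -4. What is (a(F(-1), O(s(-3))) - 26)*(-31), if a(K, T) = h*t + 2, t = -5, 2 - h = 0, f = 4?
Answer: 1054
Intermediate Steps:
F(j) = 4*j
h = 2 (h = 2 - 1*0 = 2 + 0 = 2)
O(q) = 7 - 6*q (O(q) = 4 - (6*q - 3) = 4 - (-3 + 6*q) = 4 + (3 - 6*q) = 7 - 6*q)
a(K, T) = -8 (a(K, T) = 2*(-5) + 2 = -10 + 2 = -8)
(a(F(-1), O(s(-3))) - 26)*(-31) = (-8 - 26)*(-31) = -34*(-31) = 1054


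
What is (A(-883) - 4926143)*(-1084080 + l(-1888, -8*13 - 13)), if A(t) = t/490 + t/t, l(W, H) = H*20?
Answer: 262241196321246/49 ≈ 5.3519e+12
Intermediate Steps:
l(W, H) = 20*H
A(t) = 1 + t/490 (A(t) = t*(1/490) + 1 = t/490 + 1 = 1 + t/490)
(A(-883) - 4926143)*(-1084080 + l(-1888, -8*13 - 13)) = ((1 + (1/490)*(-883)) - 4926143)*(-1084080 + 20*(-8*13 - 13)) = ((1 - 883/490) - 4926143)*(-1084080 + 20*(-104 - 13)) = (-393/490 - 4926143)*(-1084080 + 20*(-117)) = -2413810463*(-1084080 - 2340)/490 = -2413810463/490*(-1086420) = 262241196321246/49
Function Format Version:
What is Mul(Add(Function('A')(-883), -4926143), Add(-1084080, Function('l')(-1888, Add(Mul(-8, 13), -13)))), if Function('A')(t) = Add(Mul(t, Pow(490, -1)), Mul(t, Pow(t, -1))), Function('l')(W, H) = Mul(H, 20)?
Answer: Rational(262241196321246, 49) ≈ 5.3519e+12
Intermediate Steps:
Function('l')(W, H) = Mul(20, H)
Function('A')(t) = Add(1, Mul(Rational(1, 490), t)) (Function('A')(t) = Add(Mul(t, Rational(1, 490)), 1) = Add(Mul(Rational(1, 490), t), 1) = Add(1, Mul(Rational(1, 490), t)))
Mul(Add(Function('A')(-883), -4926143), Add(-1084080, Function('l')(-1888, Add(Mul(-8, 13), -13)))) = Mul(Add(Add(1, Mul(Rational(1, 490), -883)), -4926143), Add(-1084080, Mul(20, Add(Mul(-8, 13), -13)))) = Mul(Add(Add(1, Rational(-883, 490)), -4926143), Add(-1084080, Mul(20, Add(-104, -13)))) = Mul(Add(Rational(-393, 490), -4926143), Add(-1084080, Mul(20, -117))) = Mul(Rational(-2413810463, 490), Add(-1084080, -2340)) = Mul(Rational(-2413810463, 490), -1086420) = Rational(262241196321246, 49)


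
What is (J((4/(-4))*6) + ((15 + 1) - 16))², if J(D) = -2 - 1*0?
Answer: 4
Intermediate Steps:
J(D) = -2 (J(D) = -2 + 0 = -2)
(J((4/(-4))*6) + ((15 + 1) - 16))² = (-2 + ((15 + 1) - 16))² = (-2 + (16 - 16))² = (-2 + 0)² = (-2)² = 4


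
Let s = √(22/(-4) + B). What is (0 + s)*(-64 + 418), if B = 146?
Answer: 177*√562 ≈ 4196.1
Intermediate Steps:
s = √562/2 (s = √(22/(-4) + 146) = √(22*(-¼) + 146) = √(-11/2 + 146) = √(281/2) = √562/2 ≈ 11.853)
(0 + s)*(-64 + 418) = (0 + √562/2)*(-64 + 418) = (√562/2)*354 = 177*√562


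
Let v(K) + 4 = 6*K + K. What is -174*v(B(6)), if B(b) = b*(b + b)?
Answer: -87000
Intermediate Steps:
B(b) = 2*b**2 (B(b) = b*(2*b) = 2*b**2)
v(K) = -4 + 7*K (v(K) = -4 + (6*K + K) = -4 + 7*K)
-174*v(B(6)) = -174*(-4 + 7*(2*6**2)) = -174*(-4 + 7*(2*36)) = -174*(-4 + 7*72) = -174*(-4 + 504) = -174*500 = -87000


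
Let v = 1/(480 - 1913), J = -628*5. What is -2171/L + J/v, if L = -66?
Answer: 296977091/66 ≈ 4.4997e+6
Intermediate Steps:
J = -3140
v = -1/1433 (v = 1/(-1433) = -1/1433 ≈ -0.00069784)
-2171/L + J/v = -2171/(-66) - 3140/(-1/1433) = -2171*(-1/66) - 3140*(-1433) = 2171/66 + 4499620 = 296977091/66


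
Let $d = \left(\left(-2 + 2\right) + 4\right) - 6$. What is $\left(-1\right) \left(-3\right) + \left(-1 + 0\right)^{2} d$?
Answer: $1$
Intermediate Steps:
$d = -2$ ($d = \left(0 + 4\right) - 6 = 4 - 6 = -2$)
$\left(-1\right) \left(-3\right) + \left(-1 + 0\right)^{2} d = \left(-1\right) \left(-3\right) + \left(-1 + 0\right)^{2} \left(-2\right) = 3 + \left(-1\right)^{2} \left(-2\right) = 3 + 1 \left(-2\right) = 3 - 2 = 1$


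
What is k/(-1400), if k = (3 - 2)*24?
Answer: -3/175 ≈ -0.017143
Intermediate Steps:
k = 24 (k = 1*24 = 24)
k/(-1400) = 24/(-1400) = 24*(-1/1400) = -3/175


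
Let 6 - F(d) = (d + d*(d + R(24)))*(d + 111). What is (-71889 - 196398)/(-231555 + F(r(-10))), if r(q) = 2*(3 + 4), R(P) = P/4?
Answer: 89429/89433 ≈ 0.99996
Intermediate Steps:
R(P) = P/4 (R(P) = P*(¼) = P/4)
r(q) = 14 (r(q) = 2*7 = 14)
F(d) = 6 - (111 + d)*(d + d*(6 + d)) (F(d) = 6 - (d + d*(d + (¼)*24))*(d + 111) = 6 - (d + d*(d + 6))*(111 + d) = 6 - (d + d*(6 + d))*(111 + d) = 6 - (111 + d)*(d + d*(6 + d)))
(-71889 - 196398)/(-231555 + F(r(-10))) = (-71889 - 196398)/(-231555 + (6 - 1*14³ - 777*14 - 118*14²)) = -268287/(-231555 + (6 - 1*2744 - 10878 - 118*196)) = -268287/(-231555 + (6 - 2744 - 10878 - 23128)) = -268287/(-231555 - 36744) = -268287/(-268299) = -268287*(-1/268299) = 89429/89433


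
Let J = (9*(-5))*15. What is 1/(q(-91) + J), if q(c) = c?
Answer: -1/766 ≈ -0.0013055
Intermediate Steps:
J = -675 (J = -45*15 = -675)
1/(q(-91) + J) = 1/(-91 - 675) = 1/(-766) = -1/766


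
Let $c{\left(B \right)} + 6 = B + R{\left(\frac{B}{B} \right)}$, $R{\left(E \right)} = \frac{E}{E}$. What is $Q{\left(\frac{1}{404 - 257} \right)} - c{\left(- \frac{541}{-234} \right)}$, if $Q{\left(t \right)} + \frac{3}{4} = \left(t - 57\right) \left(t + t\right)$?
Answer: $\frac{145155}{124852} \approx 1.1626$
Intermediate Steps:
$R{\left(E \right)} = 1$
$Q{\left(t \right)} = - \frac{3}{4} + 2 t \left(-57 + t\right)$ ($Q{\left(t \right)} = - \frac{3}{4} + \left(t - 57\right) \left(t + t\right) = - \frac{3}{4} + \left(-57 + t\right) 2 t = - \frac{3}{4} + 2 t \left(-57 + t\right)$)
$c{\left(B \right)} = -5 + B$ ($c{\left(B \right)} = -6 + \left(B + 1\right) = -6 + \left(1 + B\right) = -5 + B$)
$Q{\left(\frac{1}{404 - 257} \right)} - c{\left(- \frac{541}{-234} \right)} = \left(- \frac{3}{4} - \frac{114}{404 - 257} + 2 \left(\frac{1}{404 - 257}\right)^{2}\right) - \left(-5 - \frac{541}{-234}\right) = \left(- \frac{3}{4} - \frac{114}{147} + 2 \left(\frac{1}{147}\right)^{2}\right) - \left(-5 - - \frac{541}{234}\right) = \left(- \frac{3}{4} - \frac{38}{49} + \frac{2}{21609}\right) - \left(-5 + \frac{541}{234}\right) = \left(- \frac{3}{4} - \frac{38}{49} + 2 \cdot \frac{1}{21609}\right) - - \frac{629}{234} = \left(- \frac{3}{4} - \frac{38}{49} + \frac{2}{21609}\right) + \frac{629}{234} = - \frac{131851}{86436} + \frac{629}{234} = \frac{145155}{124852}$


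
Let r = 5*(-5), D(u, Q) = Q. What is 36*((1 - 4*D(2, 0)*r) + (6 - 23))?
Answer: -576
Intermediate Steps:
r = -25
36*((1 - 4*D(2, 0)*r) + (6 - 23)) = 36*((1 - 0*(-25)) + (6 - 23)) = 36*((1 - 4*0) - 17) = 36*((1 + 0) - 17) = 36*(1 - 17) = 36*(-16) = -576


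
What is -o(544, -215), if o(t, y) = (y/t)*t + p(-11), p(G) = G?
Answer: 226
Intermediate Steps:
o(t, y) = -11 + y (o(t, y) = (y/t)*t - 11 = y - 11 = -11 + y)
-o(544, -215) = -(-11 - 215) = -1*(-226) = 226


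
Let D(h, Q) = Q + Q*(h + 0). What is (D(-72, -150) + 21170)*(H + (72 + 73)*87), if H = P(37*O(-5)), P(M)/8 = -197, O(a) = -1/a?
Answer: 351260980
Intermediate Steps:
P(M) = -1576 (P(M) = 8*(-197) = -1576)
H = -1576
D(h, Q) = Q + Q*h
(D(-72, -150) + 21170)*(H + (72 + 73)*87) = (-150*(1 - 72) + 21170)*(-1576 + (72 + 73)*87) = (-150*(-71) + 21170)*(-1576 + 145*87) = (10650 + 21170)*(-1576 + 12615) = 31820*11039 = 351260980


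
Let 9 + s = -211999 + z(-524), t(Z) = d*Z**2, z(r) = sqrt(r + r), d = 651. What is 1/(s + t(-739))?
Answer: 355312763/126247159550695217 - 2*I*sqrt(262)/126247159550695217 ≈ 2.8144e-9 - 2.5642e-16*I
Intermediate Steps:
z(r) = sqrt(2)*sqrt(r) (z(r) = sqrt(2*r) = sqrt(2)*sqrt(r))
t(Z) = 651*Z**2
s = -212008 + 2*I*sqrt(262) (s = -9 + (-211999 + sqrt(2)*sqrt(-524)) = -9 + (-211999 + sqrt(2)*(2*I*sqrt(131))) = -9 + (-211999 + 2*I*sqrt(262)) = -212008 + 2*I*sqrt(262) ≈ -2.1201e+5 + 32.373*I)
1/(s + t(-739)) = 1/((-212008 + 2*I*sqrt(262)) + 651*(-739)**2) = 1/((-212008 + 2*I*sqrt(262)) + 651*546121) = 1/((-212008 + 2*I*sqrt(262)) + 355524771) = 1/(355312763 + 2*I*sqrt(262))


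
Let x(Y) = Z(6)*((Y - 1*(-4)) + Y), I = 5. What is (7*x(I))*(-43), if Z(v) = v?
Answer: -25284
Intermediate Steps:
x(Y) = 24 + 12*Y (x(Y) = 6*((Y - 1*(-4)) + Y) = 6*((Y + 4) + Y) = 6*((4 + Y) + Y) = 6*(4 + 2*Y) = 24 + 12*Y)
(7*x(I))*(-43) = (7*(24 + 12*5))*(-43) = (7*(24 + 60))*(-43) = (7*84)*(-43) = 588*(-43) = -25284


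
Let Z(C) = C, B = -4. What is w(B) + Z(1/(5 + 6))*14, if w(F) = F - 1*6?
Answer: -96/11 ≈ -8.7273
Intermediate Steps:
w(F) = -6 + F (w(F) = F - 6 = -6 + F)
w(B) + Z(1/(5 + 6))*14 = (-6 - 4) + 14/(5 + 6) = -10 + 14/11 = -96/11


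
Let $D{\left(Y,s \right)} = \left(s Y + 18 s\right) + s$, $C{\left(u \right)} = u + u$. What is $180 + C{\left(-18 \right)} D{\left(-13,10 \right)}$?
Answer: $-1980$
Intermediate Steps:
$C{\left(u \right)} = 2 u$
$D{\left(Y,s \right)} = 19 s + Y s$ ($D{\left(Y,s \right)} = \left(Y s + 18 s\right) + s = \left(18 s + Y s\right) + s = 19 s + Y s$)
$180 + C{\left(-18 \right)} D{\left(-13,10 \right)} = 180 + 2 \left(-18\right) 10 \left(19 - 13\right) = 180 - 36 \cdot 10 \cdot 6 = 180 - 2160 = -1980$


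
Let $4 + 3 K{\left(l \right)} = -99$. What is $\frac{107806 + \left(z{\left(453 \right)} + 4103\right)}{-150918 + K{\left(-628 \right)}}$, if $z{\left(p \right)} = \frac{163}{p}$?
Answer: $- \frac{50694940}{68381407} \approx -0.74136$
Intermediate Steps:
$K{\left(l \right)} = - \frac{103}{3}$ ($K{\left(l \right)} = - \frac{4}{3} + \frac{1}{3} \left(-99\right) = - \frac{4}{3} - 33 = - \frac{103}{3}$)
$\frac{107806 + \left(z{\left(453 \right)} + 4103\right)}{-150918 + K{\left(-628 \right)}} = \frac{107806 + \left(\frac{163}{453} + 4103\right)}{-150918 - \frac{103}{3}} = \frac{107806 + \left(163 \cdot \frac{1}{453} + 4103\right)}{- \frac{452857}{3}} = \left(107806 + \left(\frac{163}{453} + 4103\right)\right) \left(- \frac{3}{452857}\right) = \left(107806 + \frac{1858822}{453}\right) \left(- \frac{3}{452857}\right) = \frac{50694940}{453} \left(- \frac{3}{452857}\right) = - \frac{50694940}{68381407}$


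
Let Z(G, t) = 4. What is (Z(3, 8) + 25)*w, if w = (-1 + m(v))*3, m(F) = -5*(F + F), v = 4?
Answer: -3567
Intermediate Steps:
m(F) = -10*F
w = -123 (w = (-1 - 10*4)*3 = (-1 - 40)*3 = -41*3 = -123)
(Z(3, 8) + 25)*w = (4 + 25)*(-123) = 29*(-123) = -3567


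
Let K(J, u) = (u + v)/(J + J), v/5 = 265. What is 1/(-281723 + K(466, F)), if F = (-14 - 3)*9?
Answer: -233/65641166 ≈ -3.5496e-6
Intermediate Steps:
v = 1325 (v = 5*265 = 1325)
F = -153 (F = -17*9 = -153)
K(J, u) = (1325 + u)/(2*J) (K(J, u) = (u + 1325)/(J + J) = (1325 + u)/((2*J)) = (1325 + u)*(1/(2*J)) = (1325 + u)/(2*J))
1/(-281723 + K(466, F)) = 1/(-281723 + (1/2)*(1325 - 153)/466) = 1/(-281723 + (1/2)*(1/466)*1172) = 1/(-281723 + 293/233) = 1/(-65641166/233) = -233/65641166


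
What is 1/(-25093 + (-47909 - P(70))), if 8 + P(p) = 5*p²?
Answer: -1/97494 ≈ -1.0257e-5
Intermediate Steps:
P(p) = -8 + 5*p²
1/(-25093 + (-47909 - P(70))) = 1/(-25093 + (-47909 - (-8 + 5*70²))) = 1/(-25093 + (-47909 - (-8 + 5*4900))) = 1/(-25093 + (-47909 - (-8 + 24500))) = 1/(-25093 + (-47909 - 1*24492)) = 1/(-25093 + (-47909 - 24492)) = 1/(-25093 - 72401) = 1/(-97494) = -1/97494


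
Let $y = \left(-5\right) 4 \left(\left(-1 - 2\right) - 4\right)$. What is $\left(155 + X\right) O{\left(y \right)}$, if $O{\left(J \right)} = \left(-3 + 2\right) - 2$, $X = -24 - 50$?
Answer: $-243$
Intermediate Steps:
$X = -74$ ($X = -24 - 50 = -74$)
$y = 140$ ($y = - 20 \left(-3 - 4\right) = \left(-20\right) \left(-7\right) = 140$)
$O{\left(J \right)} = -3$ ($O{\left(J \right)} = -1 - 2 = -3$)
$\left(155 + X\right) O{\left(y \right)} = \left(155 - 74\right) \left(-3\right) = 81 \left(-3\right) = -243$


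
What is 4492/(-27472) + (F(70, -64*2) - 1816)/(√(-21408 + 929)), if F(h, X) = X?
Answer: -1123/6868 + 1944*I*√20479/20479 ≈ -0.16351 + 13.584*I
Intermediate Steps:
4492/(-27472) + (F(70, -64*2) - 1816)/(√(-21408 + 929)) = 4492/(-27472) + (-64*2 - 1816)/(√(-21408 + 929)) = 4492*(-1/27472) + (-128 - 1816)/(√(-20479)) = -1123/6868 - 1944*(-I*√20479/20479) = -1123/6868 - (-1944)*I*√20479/20479 = -1123/6868 + 1944*I*√20479/20479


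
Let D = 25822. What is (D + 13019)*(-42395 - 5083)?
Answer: -1844092998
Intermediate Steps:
(D + 13019)*(-42395 - 5083) = (25822 + 13019)*(-42395 - 5083) = 38841*(-47478) = -1844092998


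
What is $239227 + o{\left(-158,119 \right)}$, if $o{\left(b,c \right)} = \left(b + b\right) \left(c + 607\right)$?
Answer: $9811$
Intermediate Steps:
$o{\left(b,c \right)} = 2 b \left(607 + c\right)$
$239227 + o{\left(-158,119 \right)} = 239227 + 2 \left(-158\right) \left(607 + 119\right) = 239227 + 2 \left(-158\right) 726 = 239227 - 229416 = 9811$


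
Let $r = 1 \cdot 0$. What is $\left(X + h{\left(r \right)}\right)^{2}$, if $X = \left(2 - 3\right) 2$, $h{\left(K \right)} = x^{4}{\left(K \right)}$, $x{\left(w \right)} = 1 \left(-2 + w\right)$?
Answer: $196$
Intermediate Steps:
$x{\left(w \right)} = -2 + w$
$r = 0$
$h{\left(K \right)} = \left(-2 + K\right)^{4}$
$X = -2$ ($X = \left(-1\right) 2 = -2$)
$\left(X + h{\left(r \right)}\right)^{2} = \left(-2 + \left(-2 + 0\right)^{4}\right)^{2} = \left(-2 + \left(-2\right)^{4}\right)^{2} = \left(-2 + 16\right)^{2} = 14^{2} = 196$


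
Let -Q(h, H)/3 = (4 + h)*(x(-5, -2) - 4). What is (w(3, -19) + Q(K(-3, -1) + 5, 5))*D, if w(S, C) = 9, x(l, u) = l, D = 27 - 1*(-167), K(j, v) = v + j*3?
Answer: -3492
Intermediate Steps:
K(j, v) = v + 3*j
D = 194 (D = 27 + 167 = 194)
Q(h, H) = 108 + 27*h (Q(h, H) = -3*(4 + h)*(-5 - 4) = -3*(4 + h)*(-9) = -3*(-36 - 9*h) = 108 + 27*h)
(w(3, -19) + Q(K(-3, -1) + 5, 5))*D = (9 + (108 + 27*((-1 + 3*(-3)) + 5)))*194 = (9 + (108 + 27*((-1 - 9) + 5)))*194 = (9 + (108 + 27*(-10 + 5)))*194 = (9 + (108 + 27*(-5)))*194 = (9 + (108 - 135))*194 = (9 - 27)*194 = -18*194 = -3492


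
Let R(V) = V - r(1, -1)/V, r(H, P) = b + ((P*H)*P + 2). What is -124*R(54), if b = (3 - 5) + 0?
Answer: -180730/27 ≈ -6693.7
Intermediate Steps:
b = -2 (b = -2 + 0 = -2)
r(H, P) = H*P² (r(H, P) = -2 + ((P*H)*P + 2) = -2 + ((H*P)*P + 2) = -2 + (H*P² + 2) = -2 + (2 + H*P²) = H*P²)
R(V) = V - 1/V (R(V) = V - 1*(-1)²/V = V - 1*1/V = V - 1/V)
-124*R(54) = -124*(54 - 1/54) = -124*2915/54 = -180730/27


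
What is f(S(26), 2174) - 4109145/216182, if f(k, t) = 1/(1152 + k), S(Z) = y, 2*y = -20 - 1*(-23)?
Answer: -9479365151/498731874 ≈ -19.007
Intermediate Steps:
y = 3/2 (y = (-20 - 1*(-23))/2 = (-20 + 23)/2 = (1/2)*3 = 3/2 ≈ 1.5000)
S(Z) = 3/2
f(S(26), 2174) - 4109145/216182 = 1/(1152 + 3/2) - 4109145/216182 = 1/(2307/2) - 4109145/216182 = 2/2307 - 1*4109145/216182 = 2/2307 - 4109145/216182 = -9479365151/498731874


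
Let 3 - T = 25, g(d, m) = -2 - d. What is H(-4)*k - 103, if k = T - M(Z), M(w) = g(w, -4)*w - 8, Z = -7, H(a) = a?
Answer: -187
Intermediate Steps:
T = -22 (T = 3 - 1*25 = 3 - 25 = -22)
M(w) = -8 + w*(-2 - w) (M(w) = (-2 - w)*w - 8 = w*(-2 - w) - 8 = -8 + w*(-2 - w))
k = 21 (k = -22 - (-8 - 1*(-7)*(2 - 7)) = -22 - (-8 - 1*(-7)*(-5)) = -22 - (-8 - 35) = -22 - 1*(-43) = -22 + 43 = 21)
H(-4)*k - 103 = -4*21 - 103 = -84 - 103 = -187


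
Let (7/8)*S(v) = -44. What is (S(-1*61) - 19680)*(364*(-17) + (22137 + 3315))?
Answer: -380084224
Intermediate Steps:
S(v) = -352/7 (S(v) = (8/7)*(-44) = -352/7)
(S(-1*61) - 19680)*(364*(-17) + (22137 + 3315)) = (-352/7 - 19680)*(364*(-17) + (22137 + 3315)) = -138112*(-6188 + 25452)/7 = -138112/7*19264 = -380084224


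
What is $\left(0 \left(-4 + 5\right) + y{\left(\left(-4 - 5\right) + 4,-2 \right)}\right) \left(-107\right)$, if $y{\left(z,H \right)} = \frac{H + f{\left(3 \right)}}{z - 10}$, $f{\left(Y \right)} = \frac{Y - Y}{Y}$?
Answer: $- \frac{214}{15} \approx -14.267$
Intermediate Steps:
$f{\left(Y \right)} = 0$ ($f{\left(Y \right)} = \frac{0}{Y} = 0$)
$y{\left(z,H \right)} = \frac{H}{-10 + z}$ ($y{\left(z,H \right)} = \frac{H + 0}{z - 10} = \frac{H}{-10 + z}$)
$\left(0 \left(-4 + 5\right) + y{\left(\left(-4 - 5\right) + 4,-2 \right)}\right) \left(-107\right) = \left(0 \left(-4 + 5\right) - \frac{2}{-10 + \left(\left(-4 - 5\right) + 4\right)}\right) \left(-107\right) = \left(0 \cdot 1 - \frac{2}{-10 + \left(-9 + 4\right)}\right) \left(-107\right) = \left(0 - \frac{2}{-10 - 5}\right) \left(-107\right) = \left(0 - \frac{2}{-15}\right) \left(-107\right) = \left(0 - - \frac{2}{15}\right) \left(-107\right) = \left(0 + \frac{2}{15}\right) \left(-107\right) = \frac{2}{15} \left(-107\right) = - \frac{214}{15}$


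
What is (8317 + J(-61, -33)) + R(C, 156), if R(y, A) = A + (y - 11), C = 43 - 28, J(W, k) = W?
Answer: 8416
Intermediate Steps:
C = 15
R(y, A) = -11 + A + y (R(y, A) = A + (-11 + y) = -11 + A + y)
(8317 + J(-61, -33)) + R(C, 156) = (8317 - 61) + (-11 + 156 + 15) = 8256 + 160 = 8416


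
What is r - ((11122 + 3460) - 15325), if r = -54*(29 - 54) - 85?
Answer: 2008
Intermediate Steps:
r = 1265 (r = -54*(-25) - 85 = 1350 - 85 = 1265)
r - ((11122 + 3460) - 15325) = 1265 - ((11122 + 3460) - 15325) = 1265 - (14582 - 15325) = 1265 - 1*(-743) = 1265 + 743 = 2008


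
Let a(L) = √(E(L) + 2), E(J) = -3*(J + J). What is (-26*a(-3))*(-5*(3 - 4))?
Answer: -260*√5 ≈ -581.38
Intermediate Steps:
E(J) = -6*J
a(L) = √(2 - 6*L) (a(L) = √(-6*L + 2) = √(2 - 6*L))
(-26*a(-3))*(-5*(3 - 4)) = (-26*√(2 - 6*(-3)))*(-5*(3 - 4)) = (-26*√(2 + 18))*(-5*(-1)) = -52*√5*5 = -260*√5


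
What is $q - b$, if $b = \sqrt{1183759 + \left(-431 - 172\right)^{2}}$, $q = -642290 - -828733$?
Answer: $186443 - 2 \sqrt{386842} \approx 1.852 \cdot 10^{5}$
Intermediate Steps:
$q = 186443$ ($q = -642290 + 828733 = 186443$)
$b = 2 \sqrt{386842}$ ($b = \sqrt{1183759 + \left(-603\right)^{2}} = \sqrt{1183759 + 363609} = \sqrt{1547368} = 2 \sqrt{386842} \approx 1243.9$)
$q - b = 186443 - 2 \sqrt{386842}$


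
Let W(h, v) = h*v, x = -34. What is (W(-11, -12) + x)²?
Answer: 9604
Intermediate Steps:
(W(-11, -12) + x)² = (-11*(-12) - 34)² = (132 - 34)² = 98² = 9604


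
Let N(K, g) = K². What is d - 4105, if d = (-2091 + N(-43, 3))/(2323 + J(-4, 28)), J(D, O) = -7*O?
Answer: -8731577/2127 ≈ -4105.1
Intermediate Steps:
d = -242/2127 (d = (-2091 + (-43)²)/(2323 - 7*28) = (-2091 + 1849)/(2323 - 196) = -242/2127 ≈ -0.11378)
d - 4105 = -242/2127 - 4105 = -8731577/2127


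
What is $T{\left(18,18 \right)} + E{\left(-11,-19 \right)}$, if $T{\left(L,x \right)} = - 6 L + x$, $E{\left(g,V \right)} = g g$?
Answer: $31$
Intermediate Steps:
$E{\left(g,V \right)} = g^{2}$
$T{\left(L,x \right)} = x - 6 L$
$T{\left(18,18 \right)} + E{\left(-11,-19 \right)} = \left(18 - 108\right) + \left(-11\right)^{2} = \left(18 - 108\right) + 121 = -90 + 121 = 31$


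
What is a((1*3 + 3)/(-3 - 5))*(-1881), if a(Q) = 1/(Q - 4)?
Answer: 396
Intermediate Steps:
a(Q) = 1/(-4 + Q)
a((1*3 + 3)/(-3 - 5))*(-1881) = -1881/(-4 + (1*3 + 3)/(-3 - 5)) = -1881/(-4 + (3 + 3)/(-8)) = -1881/(-4 + 6*(-⅛)) = -1881/(-4 - ¾) = -1881/(-19/4) = -4/19*(-1881) = 396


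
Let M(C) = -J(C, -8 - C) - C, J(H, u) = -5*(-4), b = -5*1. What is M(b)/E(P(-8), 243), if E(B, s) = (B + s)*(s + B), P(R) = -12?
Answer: -5/17787 ≈ -0.00028110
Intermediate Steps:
E(B, s) = (B + s)² (E(B, s) = (B + s)*(B + s) = (B + s)²)
b = -5
J(H, u) = 20
M(C) = -20 - C (M(C) = -1*20 - C = -20 - C)
M(b)/E(P(-8), 243) = (-20 - 1*(-5))/((-12 + 243)²) = (-20 + 5)/(231²) = -15/53361 = -15*1/53361 = -5/17787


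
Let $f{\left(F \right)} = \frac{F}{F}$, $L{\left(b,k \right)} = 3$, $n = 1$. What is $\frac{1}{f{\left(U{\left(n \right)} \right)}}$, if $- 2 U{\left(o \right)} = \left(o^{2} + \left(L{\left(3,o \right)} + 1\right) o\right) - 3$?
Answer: $1$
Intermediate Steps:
$U{\left(o \right)} = \frac{3}{2} - 2 o - \frac{o^{2}}{2}$ ($U{\left(o \right)} = - \frac{\left(o^{2} + \left(3 + 1\right) o\right) - 3}{2} = - \frac{\left(o^{2} + 4 o\right) - 3}{2} = - \frac{-3 + o^{2} + 4 o}{2} = \frac{3}{2} - 2 o - \frac{o^{2}}{2}$)
$f{\left(F \right)} = 1$
$\frac{1}{f{\left(U{\left(n \right)} \right)}} = 1^{-1} = 1$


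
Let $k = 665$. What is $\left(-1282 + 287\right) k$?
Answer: $-661675$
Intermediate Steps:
$\left(-1282 + 287\right) k = \left(-1282 + 287\right) 665 = \left(-995\right) 665 = -661675$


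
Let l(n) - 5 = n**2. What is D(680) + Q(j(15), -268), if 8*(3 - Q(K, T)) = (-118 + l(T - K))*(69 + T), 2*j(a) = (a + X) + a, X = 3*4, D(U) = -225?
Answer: 2074552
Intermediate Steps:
l(n) = 5 + n**2
X = 12
j(a) = 6 + a (j(a) = ((a + 12) + a)/2 = ((12 + a) + a)/2 = (12 + 2*a)/2 = 6 + a)
Q(K, T) = 3 - (-113 + (T - K)**2)*(69 + T)/8 (Q(K, T) = 3 - (-118 + (5 + (T - K)**2))*(69 + T)/8 = 3 - (-113 + (T - K)**2)*(69 + T)/8)
D(680) + Q(j(15), -268) = -225 + (7821/8 - 69*((6 + 15) - 1*(-268))**2/8 + (59/4)*(-268) - 1/8*(-268)*(5 + ((6 + 15) - 1*(-268))**2)) = -225 + (7821/8 - 69*(21 + 268)**2/8 - 3953 - 1/8*(-268)*(5 + (21 + 268)**2)) = -225 + (7821/8 - 69/8*289**2 - 3953 - 1/8*(-268)*(5 + 289**2)) = -225 + (7821/8 - 69/8*83521 - 3953 - 1/8*(-268)*(5 + 83521)) = -225 + (7821/8 - 5762949/8 - 3953 - 1/8*(-268)*83526) = -225 + (7821/8 - 5762949/8 - 3953 + 2798121) = -225 + 2074777 = 2074552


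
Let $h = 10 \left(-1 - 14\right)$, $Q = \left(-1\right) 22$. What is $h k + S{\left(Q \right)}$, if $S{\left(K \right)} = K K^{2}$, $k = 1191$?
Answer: $-189298$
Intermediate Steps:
$Q = -22$
$S{\left(K \right)} = K^{3}$
$h = -150$ ($h = 10 \left(-15\right) = -150$)
$h k + S{\left(Q \right)} = \left(-150\right) 1191 + \left(-22\right)^{3} = -178650 - 10648 = -189298$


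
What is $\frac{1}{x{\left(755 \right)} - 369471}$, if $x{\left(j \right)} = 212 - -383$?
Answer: $- \frac{1}{368876} \approx -2.7109 \cdot 10^{-6}$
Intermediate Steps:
$x{\left(j \right)} = 595$ ($x{\left(j \right)} = 212 + 383 = 595$)
$\frac{1}{x{\left(755 \right)} - 369471} = \frac{1}{595 - 369471} = \frac{1}{-368876} = - \frac{1}{368876}$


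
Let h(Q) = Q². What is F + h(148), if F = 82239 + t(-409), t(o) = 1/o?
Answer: 42594486/409 ≈ 1.0414e+5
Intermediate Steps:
F = 33635750/409 (F = 82239 + 1/(-409) = 82239 - 1/409 = 33635750/409 ≈ 82239.)
F + h(148) = 33635750/409 + 148² = 33635750/409 + 21904 = 42594486/409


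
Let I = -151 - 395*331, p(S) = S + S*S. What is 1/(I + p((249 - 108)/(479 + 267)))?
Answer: -556516/72845593269 ≈ -7.6397e-6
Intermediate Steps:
p(S) = S + S²
I = -130896 (I = -151 - 130745 = -130896)
1/(I + p((249 - 108)/(479 + 267))) = 1/(-130896 + ((249 - 108)/(479 + 267))*(1 + (249 - 108)/(479 + 267))) = 1/(-130896 + (141/746)*(1 + 141/746)) = 1/(-130896 + (141*(1/746))*(1 + 141*(1/746))) = 1/(-130896 + 141*(1 + 141/746)/746) = 1/(-130896 + (141/746)*(887/746)) = 1/(-130896 + 125067/556516) = 1/(-72845593269/556516) = -556516/72845593269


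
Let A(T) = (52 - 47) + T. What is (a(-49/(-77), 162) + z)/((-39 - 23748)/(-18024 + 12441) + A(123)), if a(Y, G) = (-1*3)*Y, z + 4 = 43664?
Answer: 893724779/2707507 ≈ 330.09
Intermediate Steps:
z = 43660 (z = -4 + 43664 = 43660)
a(Y, G) = -3*Y
A(T) = 5 + T
(a(-49/(-77), 162) + z)/((-39 - 23748)/(-18024 + 12441) + A(123)) = (-(-147)/(-77) + 43660)/((-39 - 23748)/(-18024 + 12441) + (5 + 123)) = (-(-147)*(-1)/77 + 43660)/(-23787/(-5583) + 128) = (-3*7/11 + 43660)/(-23787*(-1/5583) + 128) = (-21/11 + 43660)/(7929/1861 + 128) = 480239/(11*(246137/1861)) = (480239/11)*(1861/246137) = 893724779/2707507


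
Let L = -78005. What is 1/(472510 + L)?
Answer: 1/394505 ≈ 2.5348e-6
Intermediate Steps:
1/(472510 + L) = 1/(472510 - 78005) = 1/394505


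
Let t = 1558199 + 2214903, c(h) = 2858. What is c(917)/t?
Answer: 1429/1886551 ≈ 0.00075747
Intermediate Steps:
t = 3773102
c(917)/t = 2858/3773102 = 2858*(1/3773102) = 1429/1886551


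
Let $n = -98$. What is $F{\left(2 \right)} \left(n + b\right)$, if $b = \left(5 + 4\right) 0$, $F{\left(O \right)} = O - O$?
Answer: $0$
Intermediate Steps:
$F{\left(O \right)} = 0$
$b = 0$ ($b = 9 \cdot 0 = 0$)
$F{\left(2 \right)} \left(n + b\right) = 0 \left(-98 + 0\right) = 0 \left(-98\right) = 0$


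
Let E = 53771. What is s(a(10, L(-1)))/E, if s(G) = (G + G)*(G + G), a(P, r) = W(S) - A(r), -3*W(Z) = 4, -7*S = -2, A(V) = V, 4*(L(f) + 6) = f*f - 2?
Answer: 3481/1935756 ≈ 0.0017983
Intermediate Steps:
L(f) = -13/2 + f**2/4 (L(f) = -6 + (f*f - 2)/4 = -6 + (f**2 - 2)/4 = -6 + (-2 + f**2)/4 = -6 + (-1/2 + f**2/4) = -13/2 + f**2/4)
S = 2/7 (S = -1/7*(-2) = 2/7 ≈ 0.28571)
W(Z) = -4/3 (W(Z) = -1/3*4 = -4/3)
a(P, r) = -4/3 - r
s(G) = 4*G**2 (s(G) = (2*G)*(2*G) = 4*G**2)
s(a(10, L(-1)))/E = (4*(-4/3 - (-13/2 + (1/4)*(-1)**2))**2)/53771 = (4*(-4/3 - (-13/2 + (1/4)*1))**2)*(1/53771) = (4*(-4/3 - (-13/2 + 1/4))**2)*(1/53771) = (4*(-4/3 - 1*(-25/4))**2)*(1/53771) = (4*(-4/3 + 25/4)**2)*(1/53771) = (4*(59/12)**2)*(1/53771) = (4*(3481/144))*(1/53771) = (3481/36)*(1/53771) = 3481/1935756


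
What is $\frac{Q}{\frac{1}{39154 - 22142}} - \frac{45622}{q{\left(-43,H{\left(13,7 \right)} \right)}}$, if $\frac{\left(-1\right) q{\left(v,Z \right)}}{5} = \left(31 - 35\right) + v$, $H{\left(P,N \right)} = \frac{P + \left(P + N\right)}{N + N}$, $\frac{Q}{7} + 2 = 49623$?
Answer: $\frac{1388630737918}{235} \approx 5.9091 \cdot 10^{9}$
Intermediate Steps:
$Q = 347347$ ($Q = -14 + 7 \cdot 49623 = -14 + 347361 = 347347$)
$H{\left(P,N \right)} = \frac{N + 2 P}{2 N}$ ($H{\left(P,N \right)} = \frac{P + \left(N + P\right)}{2 N} = \left(N + 2 P\right) \frac{1}{2 N} = \frac{N + 2 P}{2 N}$)
$q{\left(v,Z \right)} = 20 - 5 v$ ($q{\left(v,Z \right)} = - 5 \left(\left(31 - 35\right) + v\right) = - 5 \left(-4 + v\right) = 20 - 5 v$)
$\frac{Q}{\frac{1}{39154 - 22142}} - \frac{45622}{q{\left(-43,H{\left(13,7 \right)} \right)}} = \frac{347347}{\frac{1}{39154 - 22142}} - \frac{45622}{20 - -215} = \frac{347347}{\frac{1}{17012}} - \frac{45622}{20 + 215} = 347347 \frac{1}{\frac{1}{17012}} - \frac{45622}{235} = 347347 \cdot 17012 - \frac{45622}{235} = 5909067164 - \frac{45622}{235} = \frac{1388630737918}{235}$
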